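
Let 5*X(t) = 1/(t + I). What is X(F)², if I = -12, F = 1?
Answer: 1/3025 ≈ 0.00033058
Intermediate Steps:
X(t) = 1/(5*(-12 + t)) (X(t) = 1/(5*(t - 12)) = 1/(5*(-12 + t)))
X(F)² = (1/(5*(-12 + 1)))² = ((⅕)/(-11))² = ((⅕)*(-1/11))² = (-1/55)² = 1/3025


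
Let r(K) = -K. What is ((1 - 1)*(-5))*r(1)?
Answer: 0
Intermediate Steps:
((1 - 1)*(-5))*r(1) = ((1 - 1)*(-5))*(-1*1) = (0*(-5))*(-1) = 0*(-1) = 0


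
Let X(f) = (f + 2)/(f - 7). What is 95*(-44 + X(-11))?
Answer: -8265/2 ≈ -4132.5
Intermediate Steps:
X(f) = (2 + f)/(-7 + f)
95*(-44 + X(-11)) = 95*(-44 + (2 - 11)/(-7 - 11)) = 95*(-44 - 9/(-18)) = 95*(-44 - 1/18*(-9)) = 95*(-44 + ½) = 95*(-87/2) = -8265/2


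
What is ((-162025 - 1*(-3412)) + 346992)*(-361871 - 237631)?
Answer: -112933587258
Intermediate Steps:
((-162025 - 1*(-3412)) + 346992)*(-361871 - 237631) = ((-162025 + 3412) + 346992)*(-599502) = (-158613 + 346992)*(-599502) = 188379*(-599502) = -112933587258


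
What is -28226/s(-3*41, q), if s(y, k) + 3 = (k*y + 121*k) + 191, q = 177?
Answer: 14113/83 ≈ 170.04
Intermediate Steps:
s(y, k) = 188 + 121*k + k*y (s(y, k) = -3 + ((k*y + 121*k) + 191) = -3 + ((121*k + k*y) + 191) = -3 + (191 + 121*k + k*y) = 188 + 121*k + k*y)
-28226/s(-3*41, q) = -28226/(188 + 121*177 + 177*(-3*41)) = -28226/(188 + 21417 + 177*(-123)) = -28226/(188 + 21417 - 21771) = -28226/(-166) = -28226*(-1/166) = 14113/83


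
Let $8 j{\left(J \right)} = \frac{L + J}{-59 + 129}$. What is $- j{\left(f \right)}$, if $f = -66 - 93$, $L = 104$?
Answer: $\frac{11}{112} \approx 0.098214$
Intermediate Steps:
$f = -159$ ($f = -66 - 93 = -159$)
$j{\left(J \right)} = \frac{13}{70} + \frac{J}{560}$ ($j{\left(J \right)} = \frac{\left(104 + J\right) \frac{1}{-59 + 129}}{8} = \frac{\left(104 + J\right) \frac{1}{70}}{8} = \frac{\frac{52}{35} + \frac{J}{70}}{8} = \frac{13}{70} + \frac{J}{560}$)
$- j{\left(f \right)} = - (\frac{13}{70} + \frac{1}{560} \left(-159\right)) = - (\frac{13}{70} - \frac{159}{560}) = \left(-1\right) \left(- \frac{11}{112}\right) = \frac{11}{112}$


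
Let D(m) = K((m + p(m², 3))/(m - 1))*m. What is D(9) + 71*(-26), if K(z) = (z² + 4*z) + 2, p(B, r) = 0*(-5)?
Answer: -113671/64 ≈ -1776.1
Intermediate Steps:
p(B, r) = 0
K(z) = 2 + z² + 4*z
D(m) = m*(2 + m²/(-1 + m)² + 4*m/(-1 + m)) (D(m) = (2 + ((m + 0)/(m - 1))² + 4*((m + 0)/(m - 1)))*m = (2 + (m/(-1 + m))² + 4*(m/(-1 + m)))*m = (2 + m²/(-1 + m)² + 4*m/(-1 + m))*m = m*(2 + m²/(-1 + m)² + 4*m/(-1 + m)))
D(9) + 71*(-26) = 9*(2 - 8*9 + 7*9²)/(1 + 9² - 2*9) + 71*(-26) = 9*(2 - 72 + 7*81)/(1 + 81 - 18) - 1846 = 9*(2 - 72 + 567)/64 - 1846 = 9*(1/64)*497 - 1846 = 4473/64 - 1846 = -113671/64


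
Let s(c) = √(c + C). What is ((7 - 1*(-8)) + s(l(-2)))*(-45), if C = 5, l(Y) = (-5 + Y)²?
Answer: -675 - 135*√6 ≈ -1005.7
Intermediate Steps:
s(c) = √(5 + c) (s(c) = √(c + 5) = √(5 + c))
((7 - 1*(-8)) + s(l(-2)))*(-45) = ((7 - 1*(-8)) + √(5 + (-5 - 2)²))*(-45) = ((7 + 8) + √(5 + (-7)²))*(-45) = (15 + √(5 + 49))*(-45) = (15 + √54)*(-45) = (15 + 3*√6)*(-45) = -675 - 135*√6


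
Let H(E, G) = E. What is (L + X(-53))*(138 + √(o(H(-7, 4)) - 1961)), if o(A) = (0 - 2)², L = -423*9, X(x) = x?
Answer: -532680 - 3860*I*√1957 ≈ -5.3268e+5 - 1.7076e+5*I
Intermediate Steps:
L = -3807
o(A) = 4 (o(A) = (-2)² = 4)
(L + X(-53))*(138 + √(o(H(-7, 4)) - 1961)) = (-3807 - 53)*(138 + √(4 - 1961)) = -3860*(138 + √(-1957)) = -3860*(138 + I*√1957) = -532680 - 3860*I*√1957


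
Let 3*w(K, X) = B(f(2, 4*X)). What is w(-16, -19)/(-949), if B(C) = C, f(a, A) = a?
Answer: -2/2847 ≈ -0.00070249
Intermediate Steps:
w(K, X) = ⅔ (w(K, X) = (⅓)*2 = ⅔)
w(-16, -19)/(-949) = (⅔)/(-949) = (⅔)*(-1/949) = -2/2847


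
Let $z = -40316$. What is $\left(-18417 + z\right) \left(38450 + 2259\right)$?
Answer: $-2390961697$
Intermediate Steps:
$\left(-18417 + z\right) \left(38450 + 2259\right) = \left(-18417 - 40316\right) \left(38450 + 2259\right) = \left(-58733\right) 40709 = -2390961697$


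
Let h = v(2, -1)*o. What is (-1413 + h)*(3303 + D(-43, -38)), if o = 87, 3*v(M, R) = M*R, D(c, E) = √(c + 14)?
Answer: -4858713 - 1471*I*√29 ≈ -4.8587e+6 - 7921.6*I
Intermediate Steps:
D(c, E) = √(14 + c)
v(M, R) = M*R/3 (v(M, R) = (M*R)/3 = M*R/3)
h = -58 (h = ((⅓)*2*(-1))*87 = -⅔*87 = -58)
(-1413 + h)*(3303 + D(-43, -38)) = (-1413 - 58)*(3303 + √(14 - 43)) = -1471*(3303 + √(-29)) = -1471*(3303 + I*√29) = -4858713 - 1471*I*√29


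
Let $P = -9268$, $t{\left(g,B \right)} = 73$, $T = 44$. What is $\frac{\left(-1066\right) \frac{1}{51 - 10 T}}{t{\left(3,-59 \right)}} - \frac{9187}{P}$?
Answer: $\frac{270762927}{263183396} \approx 1.0288$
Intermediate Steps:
$\frac{\left(-1066\right) \frac{1}{51 - 10 T}}{t{\left(3,-59 \right)}} - \frac{9187}{P} = \frac{\left(-1066\right) \frac{1}{51 - 440}}{73} - \frac{9187}{-9268} = - \frac{1066}{51 - 440} \cdot \frac{1}{73} - - \frac{9187}{9268} = - \frac{1066}{-389} \cdot \frac{1}{73} + \frac{9187}{9268} = \left(-1066\right) \left(- \frac{1}{389}\right) \frac{1}{73} + \frac{9187}{9268} = \frac{1066}{389} \cdot \frac{1}{73} + \frac{9187}{9268} = \frac{1066}{28397} + \frac{9187}{9268} = \frac{270762927}{263183396}$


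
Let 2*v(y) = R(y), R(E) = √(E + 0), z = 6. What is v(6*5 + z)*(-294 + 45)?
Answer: -747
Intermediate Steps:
R(E) = √E
v(y) = √y/2
v(6*5 + z)*(-294 + 45) = (√(6*5 + 6)/2)*(-294 + 45) = (√(30 + 6)/2)*(-249) = (√36/2)*(-249) = ((½)*6)*(-249) = 3*(-249) = -747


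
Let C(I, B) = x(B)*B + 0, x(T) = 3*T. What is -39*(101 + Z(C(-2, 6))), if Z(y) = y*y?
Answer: -458835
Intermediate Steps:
C(I, B) = 3*B² (C(I, B) = (3*B)*B + 0 = 3*B² + 0 = 3*B²)
Z(y) = y²
-39*(101 + Z(C(-2, 6))) = -39*(101 + (3*6²)²) = -39*(101 + (3*36)²) = -39*(101 + 108²) = -39*(101 + 11664) = -39*11765 = -458835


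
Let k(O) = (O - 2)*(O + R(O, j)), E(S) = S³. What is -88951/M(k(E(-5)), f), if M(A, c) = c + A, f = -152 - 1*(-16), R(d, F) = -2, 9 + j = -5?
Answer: -88951/15993 ≈ -5.5619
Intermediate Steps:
j = -14 (j = -9 - 5 = -14)
f = -136 (f = -152 + 16 = -136)
k(O) = (-2 + O)² (k(O) = (O - 2)*(O - 2) = (-2 + O)*(-2 + O) = (-2 + O)²)
M(A, c) = A + c
-88951/M(k(E(-5)), f) = -88951/((4 + ((-5)³)² - 4*(-5)³) - 136) = -88951/((4 + (-125)² - 4*(-125)) - 136) = -88951/((4 + 15625 + 500) - 136) = -88951/(16129 - 136) = -88951/15993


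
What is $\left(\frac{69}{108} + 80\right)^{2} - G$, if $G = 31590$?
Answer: $- \frac{32513231}{1296} \approx -25087.0$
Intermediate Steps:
$\left(\frac{69}{108} + 80\right)^{2} - G = \left(\frac{69}{108} + 80\right)^{2} - 31590 = \left(69 \cdot \frac{1}{108} + 80\right)^{2} - 31590 = \left(\frac{23}{36} + 80\right)^{2} - 31590 = \left(\frac{2903}{36}\right)^{2} - 31590 = \frac{8427409}{1296} - 31590 = - \frac{32513231}{1296}$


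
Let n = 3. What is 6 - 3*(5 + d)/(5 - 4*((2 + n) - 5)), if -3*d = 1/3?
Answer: 46/15 ≈ 3.0667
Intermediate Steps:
d = -⅑ (d = -⅓/3 = -⅓*⅓ = -⅑ ≈ -0.11111)
6 - 3*(5 + d)/(5 - 4*((2 + n) - 5)) = 6 - 3*(5 - ⅑)/(5 - 4*((2 + 3) - 5)) = 6 - 44/(3*(5 - 4*(5 - 5))) = 6 - 44/(3*(5 - 4*0)) = 6 - 44/(3*(5 + 0)) = 6 - 44/(3*5) = 6 - 3*44/45 = 6 - 44/15 = 46/15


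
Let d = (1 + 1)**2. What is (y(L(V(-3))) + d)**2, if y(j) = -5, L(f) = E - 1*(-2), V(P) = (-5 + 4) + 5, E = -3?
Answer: 1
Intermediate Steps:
V(P) = 4 (V(P) = -1 + 5 = 4)
L(f) = -1 (L(f) = -3 - 1*(-2) = -3 + 2 = -1)
d = 4 (d = 2**2 = 4)
(y(L(V(-3))) + d)**2 = (-5 + 4)**2 = (-1)**2 = 1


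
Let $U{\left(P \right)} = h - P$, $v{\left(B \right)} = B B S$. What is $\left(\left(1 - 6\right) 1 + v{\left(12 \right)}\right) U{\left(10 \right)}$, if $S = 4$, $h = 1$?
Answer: $-5139$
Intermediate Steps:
$v{\left(B \right)} = 4 B^{2}$ ($v{\left(B \right)} = B B 4 = B^{2} \cdot 4 = 4 B^{2}$)
$U{\left(P \right)} = 1 - P$
$\left(\left(1 - 6\right) 1 + v{\left(12 \right)}\right) U{\left(10 \right)} = \left(\left(1 - 6\right) 1 + 4 \cdot 12^{2}\right) \left(1 - 10\right) = \left(\left(-5\right) 1 + 4 \cdot 144\right) \left(1 - 10\right) = \left(-5 + 576\right) \left(-9\right) = 571 \left(-9\right) = -5139$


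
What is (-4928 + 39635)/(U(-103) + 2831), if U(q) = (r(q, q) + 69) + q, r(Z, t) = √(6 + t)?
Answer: 97075479/7823306 - 34707*I*√97/7823306 ≈ 12.408 - 0.043693*I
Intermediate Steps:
U(q) = 69 + q + √(6 + q) (U(q) = (√(6 + q) + 69) + q = (69 + √(6 + q)) + q = 69 + q + √(6 + q))
(-4928 + 39635)/(U(-103) + 2831) = (-4928 + 39635)/((69 - 103 + √(6 - 103)) + 2831) = 34707/((69 - 103 + √(-97)) + 2831) = 34707/((69 - 103 + I*√97) + 2831) = 34707/((-34 + I*√97) + 2831) = 34707/(2797 + I*√97)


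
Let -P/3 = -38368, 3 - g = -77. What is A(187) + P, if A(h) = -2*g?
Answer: 114944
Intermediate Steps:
g = 80 (g = 3 - 1*(-77) = 3 + 77 = 80)
A(h) = -160 (A(h) = -2*80 = -160)
P = 115104 (P = -3*(-38368) = 115104)
A(187) + P = -160 + 115104 = 114944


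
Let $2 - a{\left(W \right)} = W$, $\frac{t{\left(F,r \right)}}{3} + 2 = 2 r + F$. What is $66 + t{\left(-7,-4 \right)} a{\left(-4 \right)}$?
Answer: $-240$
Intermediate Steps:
$t{\left(F,r \right)} = -6 + 3 F + 6 r$ ($t{\left(F,r \right)} = -6 + 3 \left(2 r + F\right) = -6 + 3 \left(F + 2 r\right) = -6 + \left(3 F + 6 r\right) = -6 + 3 F + 6 r$)
$a{\left(W \right)} = 2 - W$
$66 + t{\left(-7,-4 \right)} a{\left(-4 \right)} = 66 + \left(-6 + 3 \left(-7\right) + 6 \left(-4\right)\right) \left(2 - -4\right) = 66 + \left(-6 - 21 - 24\right) \left(2 + 4\right) = 66 - 306 = -240$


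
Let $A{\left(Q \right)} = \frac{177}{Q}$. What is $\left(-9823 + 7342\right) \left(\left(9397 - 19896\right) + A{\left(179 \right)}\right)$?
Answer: $\frac{4662156264}{179} \approx 2.6046 \cdot 10^{7}$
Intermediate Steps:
$\left(-9823 + 7342\right) \left(\left(9397 - 19896\right) + A{\left(179 \right)}\right) = \left(-9823 + 7342\right) \left(\left(9397 - 19896\right) + \frac{177}{179}\right) = - 2481 \left(-10499 + 177 \cdot \frac{1}{179}\right) = - 2481 \left(-10499 + \frac{177}{179}\right) = \left(-2481\right) \left(- \frac{1879144}{179}\right) = \frac{4662156264}{179}$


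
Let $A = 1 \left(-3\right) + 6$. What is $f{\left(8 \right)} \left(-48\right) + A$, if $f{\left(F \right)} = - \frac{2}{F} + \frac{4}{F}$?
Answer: $-9$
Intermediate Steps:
$A = 3$ ($A = -3 + 6 = 3$)
$f{\left(F \right)} = \frac{2}{F}$
$f{\left(8 \right)} \left(-48\right) + A = \frac{2}{8} \left(-48\right) + 3 = 2 \cdot \frac{1}{8} \left(-48\right) + 3 = \frac{1}{4} \left(-48\right) + 3 = -12 + 3 = -9$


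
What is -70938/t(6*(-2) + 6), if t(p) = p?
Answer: 11823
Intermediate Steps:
-70938/t(6*(-2) + 6) = -70938/(6*(-2) + 6) = -70938/(-12 + 6) = -70938/(-6) = -70938*(-⅙) = 11823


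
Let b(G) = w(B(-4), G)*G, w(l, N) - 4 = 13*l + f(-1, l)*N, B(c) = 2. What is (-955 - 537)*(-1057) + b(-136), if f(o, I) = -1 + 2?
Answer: 1591460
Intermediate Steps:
f(o, I) = 1
w(l, N) = 4 + N + 13*l (w(l, N) = 4 + (13*l + 1*N) = 4 + (13*l + N) = 4 + (N + 13*l) = 4 + N + 13*l)
b(G) = G*(30 + G) (b(G) = (4 + G + 13*2)*G = (4 + G + 26)*G = (30 + G)*G = G*(30 + G))
(-955 - 537)*(-1057) + b(-136) = (-955 - 537)*(-1057) - 136*(30 - 136) = -1492*(-1057) - 136*(-106) = 1577044 + 14416 = 1591460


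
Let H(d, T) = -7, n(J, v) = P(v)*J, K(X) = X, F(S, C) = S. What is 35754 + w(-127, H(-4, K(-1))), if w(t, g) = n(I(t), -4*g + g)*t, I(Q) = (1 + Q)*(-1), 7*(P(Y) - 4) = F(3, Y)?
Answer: -35112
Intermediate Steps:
P(Y) = 31/7 (P(Y) = 4 + (1/7)*3 = 4 + 3/7 = 31/7)
I(Q) = -1 - Q
n(J, v) = 31*J/7
w(t, g) = t*(-31/7 - 31*t/7) (w(t, g) = (31*(-1 - t)/7)*t = (-31/7 - 31*t/7)*t = t*(-31/7 - 31*t/7))
35754 + w(-127, H(-4, K(-1))) = 35754 - 31/7*(-127)*(1 - 127) = 35754 - 31/7*(-127)*(-126) = 35754 - 70866 = -35112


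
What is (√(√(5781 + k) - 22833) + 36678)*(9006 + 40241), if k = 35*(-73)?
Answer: 1806281466 + 49247*√(-22833 + √3226) ≈ 1.8063e+9 + 7.4323e+6*I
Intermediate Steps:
k = -2555
(√(√(5781 + k) - 22833) + 36678)*(9006 + 40241) = (√(√(5781 - 2555) - 22833) + 36678)*(9006 + 40241) = (√(√3226 - 22833) + 36678)*49247 = (√(-22833 + √3226) + 36678)*49247 = (36678 + √(-22833 + √3226))*49247 = 1806281466 + 49247*√(-22833 + √3226)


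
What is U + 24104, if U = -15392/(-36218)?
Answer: 33577464/1393 ≈ 24104.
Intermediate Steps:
U = 592/1393 (U = -15392*(-1/36218) = 592/1393 ≈ 0.42498)
U + 24104 = 592/1393 + 24104 = 33577464/1393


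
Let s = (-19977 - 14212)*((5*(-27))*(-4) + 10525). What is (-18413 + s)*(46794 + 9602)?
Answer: -21335717688408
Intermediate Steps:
s = -378301285 (s = -34189*(-135*(-4) + 10525) = -34189*(540 + 10525) = -34189*11065 = -378301285)
(-18413 + s)*(46794 + 9602) = (-18413 - 378301285)*(46794 + 9602) = -378319698*56396 = -21335717688408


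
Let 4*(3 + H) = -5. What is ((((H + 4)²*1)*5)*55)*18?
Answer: 2475/8 ≈ 309.38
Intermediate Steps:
H = -17/4 (H = -3 + (¼)*(-5) = -3 - 5/4 = -17/4 ≈ -4.2500)
((((H + 4)²*1)*5)*55)*18 = ((((-17/4 + 4)²*1)*5)*55)*18 = ((((-¼)²*1)*5)*55)*18 = ((((1/16)*1)*5)*55)*18 = (((1/16)*5)*55)*18 = ((5/16)*55)*18 = (275/16)*18 = 2475/8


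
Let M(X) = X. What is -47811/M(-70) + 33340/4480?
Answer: 110473/160 ≈ 690.46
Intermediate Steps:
-47811/M(-70) + 33340/4480 = -47811/(-70) + 33340/4480 = -47811*(-1/70) + 33340*(1/4480) = 47811/70 + 1667/224 = 110473/160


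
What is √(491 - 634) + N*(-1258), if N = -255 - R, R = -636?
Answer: -479298 + I*√143 ≈ -4.793e+5 + 11.958*I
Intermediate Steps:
N = 381 (N = -255 - 1*(-636) = -255 + 636 = 381)
√(491 - 634) + N*(-1258) = √(491 - 634) + 381*(-1258) = √(-143) - 479298 = I*√143 - 479298 = -479298 + I*√143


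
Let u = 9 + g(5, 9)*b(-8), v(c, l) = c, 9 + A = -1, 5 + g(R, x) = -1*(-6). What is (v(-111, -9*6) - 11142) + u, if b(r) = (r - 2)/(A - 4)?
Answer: -78703/7 ≈ -11243.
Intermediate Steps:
g(R, x) = 1 (g(R, x) = -5 - 1*(-6) = -5 + 6 = 1)
A = -10 (A = -9 - 1 = -10)
b(r) = ⅐ - r/14 (b(r) = (r - 2)/(-10 - 4) = (-2 + r)/(-14) = (-2 + r)*(-1/14) = ⅐ - r/14)
u = 68/7 (u = 9 + 1*(⅐ - 1/14*(-8)) = 9 + 1*(⅐ + 4/7) = 9 + 1*(5/7) = 9 + 5/7 = 68/7 ≈ 9.7143)
(v(-111, -9*6) - 11142) + u = (-111 - 11142) + 68/7 = -11253 + 68/7 = -78703/7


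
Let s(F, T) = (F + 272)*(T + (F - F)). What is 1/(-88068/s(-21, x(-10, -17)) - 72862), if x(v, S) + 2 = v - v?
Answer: -251/18244328 ≈ -1.3758e-5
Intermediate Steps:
x(v, S) = -2 (x(v, S) = -2 + (v - v) = -2 + 0 = -2)
s(F, T) = T*(272 + F) (s(F, T) = (272 + F)*(T + 0) = (272 + F)*T = T*(272 + F))
1/(-88068/s(-21, x(-10, -17)) - 72862) = 1/(-88068*(-1/(2*(272 - 21))) - 72862) = 1/(-88068/((-2*251)) - 72862) = 1/(-88068/(-502) - 72862) = 1/(-88068*(-1/502) - 72862) = 1/(44034/251 - 72862) = 1/(-18244328/251) = -251/18244328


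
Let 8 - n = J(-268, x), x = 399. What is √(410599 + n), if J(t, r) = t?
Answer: 5*√16435 ≈ 641.00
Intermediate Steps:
n = 276 (n = 8 - 1*(-268) = 8 + 268 = 276)
√(410599 + n) = √(410599 + 276) = √410875 = 5*√16435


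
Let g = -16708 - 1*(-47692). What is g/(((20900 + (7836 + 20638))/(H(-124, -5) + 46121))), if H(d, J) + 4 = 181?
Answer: 239082872/8229 ≈ 29054.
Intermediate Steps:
H(d, J) = 177 (H(d, J) = -4 + 181 = 177)
g = 30984 (g = -16708 + 47692 = 30984)
g/(((20900 + (7836 + 20638))/(H(-124, -5) + 46121))) = 30984/(((20900 + (7836 + 20638))/(177 + 46121))) = 30984/(((20900 + 28474)/46298)) = 30984/((49374*(1/46298))) = 30984/(24687/23149) = 30984*(23149/24687) = 239082872/8229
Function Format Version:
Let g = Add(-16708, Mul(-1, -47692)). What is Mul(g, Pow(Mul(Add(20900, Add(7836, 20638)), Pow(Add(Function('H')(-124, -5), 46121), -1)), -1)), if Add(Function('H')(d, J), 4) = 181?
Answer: Rational(239082872, 8229) ≈ 29054.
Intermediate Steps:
Function('H')(d, J) = 177 (Function('H')(d, J) = Add(-4, 181) = 177)
g = 30984 (g = Add(-16708, 47692) = 30984)
Mul(g, Pow(Mul(Add(20900, Add(7836, 20638)), Pow(Add(Function('H')(-124, -5), 46121), -1)), -1)) = Mul(30984, Pow(Mul(Add(20900, Add(7836, 20638)), Pow(Add(177, 46121), -1)), -1)) = Mul(30984, Pow(Mul(Add(20900, 28474), Pow(46298, -1)), -1)) = Mul(30984, Pow(Mul(49374, Rational(1, 46298)), -1)) = Mul(30984, Pow(Rational(24687, 23149), -1)) = Mul(30984, Rational(23149, 24687)) = Rational(239082872, 8229)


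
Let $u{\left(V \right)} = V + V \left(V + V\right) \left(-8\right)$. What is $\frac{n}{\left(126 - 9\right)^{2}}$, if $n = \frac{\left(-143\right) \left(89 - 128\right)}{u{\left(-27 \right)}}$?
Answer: $- \frac{11}{315657} \approx -3.4848 \cdot 10^{-5}$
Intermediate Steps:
$u{\left(V \right)} = V - 16 V^{2}$ ($u{\left(V \right)} = V + V 2 V \left(-8\right) = V + 2 V^{2} \left(-8\right) = V - 16 V^{2}$)
$n = - \frac{1859}{3897}$ ($n = \frac{\left(-143\right) \left(89 - 128\right)}{\left(-27\right) \left(1 - -432\right)} = \frac{\left(-143\right) \left(-39\right)}{\left(-27\right) \left(1 + 432\right)} = \frac{5577}{\left(-27\right) 433} = \frac{5577}{-11691} = 5577 \left(- \frac{1}{11691}\right) = - \frac{1859}{3897} \approx -0.47703$)
$\frac{n}{\left(126 - 9\right)^{2}} = - \frac{1859}{3897 \left(126 - 9\right)^{2}} = - \frac{1859}{3897 \cdot 117^{2}} = - \frac{1859}{3897 \cdot 13689} = \left(- \frac{1859}{3897}\right) \frac{1}{13689} = - \frac{11}{315657}$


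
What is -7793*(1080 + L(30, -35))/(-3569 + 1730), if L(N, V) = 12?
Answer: 2836652/613 ≈ 4627.5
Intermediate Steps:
-7793*(1080 + L(30, -35))/(-3569 + 1730) = -7793*(1080 + 12)/(-3569 + 1730) = -7793/((-1839/1092)) = -7793/((-1839*1/1092)) = -7793/(-613/364) = -7793*(-364/613) = 2836652/613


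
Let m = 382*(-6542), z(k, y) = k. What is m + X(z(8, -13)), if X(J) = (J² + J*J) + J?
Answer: -2498908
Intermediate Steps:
X(J) = J + 2*J² (X(J) = (J² + J²) + J = 2*J² + J = J + 2*J²)
m = -2499044
m + X(z(8, -13)) = -2499044 + 8*(1 + 2*8) = -2499044 + 8*(1 + 16) = -2499044 + 8*17 = -2499044 + 136 = -2498908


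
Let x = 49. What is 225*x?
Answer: 11025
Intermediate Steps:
225*x = 225*49 = 11025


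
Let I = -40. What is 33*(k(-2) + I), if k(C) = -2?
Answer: -1386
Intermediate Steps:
33*(k(-2) + I) = 33*(-2 - 40) = 33*(-42) = -1386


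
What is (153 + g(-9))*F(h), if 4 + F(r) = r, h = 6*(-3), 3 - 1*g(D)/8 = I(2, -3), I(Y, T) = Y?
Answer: -3542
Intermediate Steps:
g(D) = 8 (g(D) = 24 - 8*2 = 24 - 16 = 8)
h = -18
F(r) = -4 + r
(153 + g(-9))*F(h) = (153 + 8)*(-4 - 18) = 161*(-22) = -3542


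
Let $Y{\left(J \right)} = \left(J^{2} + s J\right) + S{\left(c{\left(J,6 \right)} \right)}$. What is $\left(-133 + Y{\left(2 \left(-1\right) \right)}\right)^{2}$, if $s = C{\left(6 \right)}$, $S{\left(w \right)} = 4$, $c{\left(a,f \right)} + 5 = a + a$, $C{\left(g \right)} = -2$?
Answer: $14641$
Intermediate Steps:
$c{\left(a,f \right)} = -5 + 2 a$ ($c{\left(a,f \right)} = -5 + \left(a + a\right) = -5 + 2 a$)
$s = -2$
$Y{\left(J \right)} = 4 + J^{2} - 2 J$ ($Y{\left(J \right)} = \left(J^{2} - 2 J\right) + 4 = 4 + J^{2} - 2 J$)
$\left(-133 + Y{\left(2 \left(-1\right) \right)}\right)^{2} = \left(-133 + \left(4 + \left(2 \left(-1\right)\right)^{2} - 2 \cdot 2 \left(-1\right)\right)\right)^{2} = \left(-133 + \left(4 + \left(-2\right)^{2} - -4\right)\right)^{2} = \left(-133 + \left(4 + 4 + 4\right)\right)^{2} = \left(-133 + 12\right)^{2} = \left(-121\right)^{2} = 14641$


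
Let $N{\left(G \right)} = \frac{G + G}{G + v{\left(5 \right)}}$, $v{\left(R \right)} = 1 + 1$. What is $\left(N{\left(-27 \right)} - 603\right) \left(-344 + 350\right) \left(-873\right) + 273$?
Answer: $\frac{78686823}{25} \approx 3.1475 \cdot 10^{6}$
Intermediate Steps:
$v{\left(R \right)} = 2$
$N{\left(G \right)} = \frac{2 G}{2 + G}$ ($N{\left(G \right)} = \frac{G + G}{G + 2} = \frac{2 G}{2 + G}$)
$\left(N{\left(-27 \right)} - 603\right) \left(-344 + 350\right) \left(-873\right) + 273 = \left(2 \left(-27\right) \frac{1}{2 - 27} - 603\right) \left(-344 + 350\right) \left(-873\right) + 273 = \left(2 \left(-27\right) \frac{1}{-25} - 603\right) 6 \left(-873\right) + 273 = \left(2 \left(-27\right) \left(- \frac{1}{25}\right) - 603\right) 6 \left(-873\right) + 273 = \left(\frac{54}{25} - 603\right) 6 \left(-873\right) + 273 = \left(- \frac{15021}{25}\right) 6 \left(-873\right) + 273 = \left(- \frac{90126}{25}\right) \left(-873\right) + 273 = \frac{78679998}{25} + 273 = \frac{78686823}{25}$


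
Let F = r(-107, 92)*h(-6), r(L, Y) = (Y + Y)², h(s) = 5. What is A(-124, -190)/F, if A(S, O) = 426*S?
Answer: -6603/21160 ≈ -0.31205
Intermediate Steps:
r(L, Y) = 4*Y² (r(L, Y) = (2*Y)² = 4*Y²)
F = 169280 (F = (4*92²)*5 = (4*8464)*5 = 33856*5 = 169280)
A(-124, -190)/F = (426*(-124))/169280 = -52824*1/169280 = -6603/21160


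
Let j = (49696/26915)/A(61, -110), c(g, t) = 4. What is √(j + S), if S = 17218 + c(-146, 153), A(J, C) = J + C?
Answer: √611318421430710/188405 ≈ 131.23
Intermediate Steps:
A(J, C) = C + J
j = -49696/1318835 (j = (49696/26915)/(-110 + 61) = (49696*(1/26915))/(-49) = (49696/26915)*(-1/49) = -49696/1318835 ≈ -0.037682)
S = 17222 (S = 17218 + 4 = 17222)
√(j + S) = √(-49696/1318835 + 17222) = √(22712926674/1318835) = √611318421430710/188405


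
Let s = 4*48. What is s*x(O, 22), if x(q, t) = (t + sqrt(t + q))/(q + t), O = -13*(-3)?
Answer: 4224/61 + 192*sqrt(61)/61 ≈ 93.829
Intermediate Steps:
s = 192
O = 39
x(q, t) = (t + sqrt(q + t))/(q + t)
s*x(O, 22) = 192*((39 + 22 + 22*sqrt(39 + 22))/(39 + 22)**(3/2)) = 192*((39 + 22 + 22*sqrt(61))/61**(3/2)) = 192*((sqrt(61)/3721)*(61 + 22*sqrt(61))) = 192*(sqrt(61)*(61 + 22*sqrt(61))/3721) = 192*sqrt(61)*(61 + 22*sqrt(61))/3721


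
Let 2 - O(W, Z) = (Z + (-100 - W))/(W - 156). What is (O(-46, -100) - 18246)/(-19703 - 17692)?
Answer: 1842721/3776895 ≈ 0.48789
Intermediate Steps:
O(W, Z) = 2 - (-100 + Z - W)/(-156 + W) (O(W, Z) = 2 - (Z + (-100 - W))/(W - 156) = 2 - (-100 + Z - W)/(-156 + W))
(O(-46, -100) - 18246)/(-19703 - 17692) = ((-212 - 1*(-100) + 3*(-46))/(-156 - 46) - 18246)/(-19703 - 17692) = ((-212 + 100 - 138)/(-202) - 18246)/(-37395) = (-1/202*(-250) - 18246)*(-1/37395) = (125/101 - 18246)*(-1/37395) = -1842721/101*(-1/37395) = 1842721/3776895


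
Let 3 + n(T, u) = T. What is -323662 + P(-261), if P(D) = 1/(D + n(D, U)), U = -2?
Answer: -169922551/525 ≈ -3.2366e+5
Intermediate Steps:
n(T, u) = -3 + T
P(D) = 1/(-3 + 2*D) (P(D) = 1/(D + (-3 + D)) = 1/(-3 + 2*D))
-323662 + P(-261) = -323662 + 1/(-3 + 2*(-261)) = -323662 + 1/(-3 - 522) = -323662 + 1/(-525) = -323662 - 1/525 = -169922551/525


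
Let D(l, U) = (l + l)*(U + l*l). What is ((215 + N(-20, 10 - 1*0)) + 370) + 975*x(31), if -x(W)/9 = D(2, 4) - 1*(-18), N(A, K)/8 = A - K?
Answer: -438405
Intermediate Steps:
D(l, U) = 2*l*(U + l**2) (D(l, U) = (2*l)*(U + l**2) = 2*l*(U + l**2))
N(A, K) = -8*K + 8*A (N(A, K) = 8*(A - K) = -8*K + 8*A)
x(W) = -450 (x(W) = -9*(2*2*(4 + 2**2) - 1*(-18)) = -9*(2*2*(4 + 4) + 18) = -9*(2*2*8 + 18) = -9*(32 + 18) = -9*50 = -450)
((215 + N(-20, 10 - 1*0)) + 370) + 975*x(31) = ((215 + (-8*(10 - 1*0) + 8*(-20))) + 370) + 975*(-450) = ((215 + (-8*(10 + 0) - 160)) + 370) - 438750 = ((215 + (-8*10 - 160)) + 370) - 438750 = ((215 + (-80 - 160)) + 370) - 438750 = ((215 - 240) + 370) - 438750 = (-25 + 370) - 438750 = 345 - 438750 = -438405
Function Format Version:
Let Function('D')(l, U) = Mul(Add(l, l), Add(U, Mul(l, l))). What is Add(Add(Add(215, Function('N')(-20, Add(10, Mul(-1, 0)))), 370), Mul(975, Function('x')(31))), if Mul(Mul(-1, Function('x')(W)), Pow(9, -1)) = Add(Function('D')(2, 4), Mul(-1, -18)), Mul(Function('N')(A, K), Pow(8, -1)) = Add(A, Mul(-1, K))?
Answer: -438405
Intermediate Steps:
Function('D')(l, U) = Mul(2, l, Add(U, Pow(l, 2))) (Function('D')(l, U) = Mul(Mul(2, l), Add(U, Pow(l, 2))) = Mul(2, l, Add(U, Pow(l, 2))))
Function('N')(A, K) = Add(Mul(-8, K), Mul(8, A)) (Function('N')(A, K) = Mul(8, Add(A, Mul(-1, K))) = Add(Mul(-8, K), Mul(8, A)))
Function('x')(W) = -450 (Function('x')(W) = Mul(-9, Add(Mul(2, 2, Add(4, Pow(2, 2))), Mul(-1, -18))) = Mul(-9, Add(Mul(2, 2, Add(4, 4)), 18)) = Mul(-9, Add(Mul(2, 2, 8), 18)) = Mul(-9, Add(32, 18)) = Mul(-9, 50) = -450)
Add(Add(Add(215, Function('N')(-20, Add(10, Mul(-1, 0)))), 370), Mul(975, Function('x')(31))) = Add(Add(Add(215, Add(Mul(-8, Add(10, Mul(-1, 0))), Mul(8, -20))), 370), Mul(975, -450)) = Add(Add(Add(215, Add(Mul(-8, Add(10, 0)), -160)), 370), -438750) = Add(Add(Add(215, Add(Mul(-8, 10), -160)), 370), -438750) = Add(Add(Add(215, Add(-80, -160)), 370), -438750) = Add(Add(Add(215, -240), 370), -438750) = Add(Add(-25, 370), -438750) = Add(345, -438750) = -438405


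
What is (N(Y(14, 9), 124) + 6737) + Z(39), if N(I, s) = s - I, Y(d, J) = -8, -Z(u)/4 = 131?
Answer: 6345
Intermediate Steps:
Z(u) = -524 (Z(u) = -4*131 = -524)
(N(Y(14, 9), 124) + 6737) + Z(39) = ((124 - 1*(-8)) + 6737) - 524 = ((124 + 8) + 6737) - 524 = (132 + 6737) - 524 = 6869 - 524 = 6345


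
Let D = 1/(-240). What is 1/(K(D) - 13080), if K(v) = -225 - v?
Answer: -240/3193199 ≈ -7.5160e-5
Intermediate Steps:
D = -1/240 ≈ -0.0041667
1/(K(D) - 13080) = 1/((-225 - 1*(-1/240)) - 13080) = 1/((-225 + 1/240) - 13080) = 1/(-53999/240 - 13080) = 1/(-3193199/240) = -240/3193199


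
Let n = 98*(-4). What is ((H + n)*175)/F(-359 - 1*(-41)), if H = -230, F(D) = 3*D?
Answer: 54425/477 ≈ 114.10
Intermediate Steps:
n = -392
((H + n)*175)/F(-359 - 1*(-41)) = ((-230 - 392)*175)/((3*(-359 - 1*(-41)))) = (-622*175)/((3*(-359 + 41))) = -108850/(3*(-318)) = -108850/(-954) = -108850*(-1/954) = 54425/477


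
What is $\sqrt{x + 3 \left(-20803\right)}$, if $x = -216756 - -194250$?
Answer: $3 i \sqrt{9435} \approx 291.4 i$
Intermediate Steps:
$x = -22506$ ($x = -216756 + 194250 = -22506$)
$\sqrt{x + 3 \left(-20803\right)} = \sqrt{-22506 + 3 \left(-20803\right)} = \sqrt{-22506 - 62409} = \sqrt{-84915} = 3 i \sqrt{9435}$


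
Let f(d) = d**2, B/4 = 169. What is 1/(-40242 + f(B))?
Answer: 1/416734 ≈ 2.3996e-6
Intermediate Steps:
B = 676 (B = 4*169 = 676)
1/(-40242 + f(B)) = 1/(-40242 + 676**2) = 1/(-40242 + 456976) = 1/416734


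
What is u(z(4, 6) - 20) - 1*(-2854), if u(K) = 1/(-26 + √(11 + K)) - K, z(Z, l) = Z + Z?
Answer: 1940256/677 - I/677 ≈ 2866.0 - 0.0014771*I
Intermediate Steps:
z(Z, l) = 2*Z
u(z(4, 6) - 20) - 1*(-2854) = (1 + 26*(2*4 - 20) - (2*4 - 20)*√(11 + (2*4 - 20)))/(-26 + √(11 + (2*4 - 20))) - 1*(-2854) = (1 + 26*(8 - 20) - (8 - 20)*√(11 + (8 - 20)))/(-26 + √(11 + (8 - 20))) + 2854 = (1 + 26*(-12) - 1*(-12)*√(11 - 12))/(-26 + √(11 - 12)) + 2854 = (1 - 312 - 1*(-12)*√(-1))/(-26 + √(-1)) + 2854 = (1 - 312 - 1*(-12)*I)/(-26 + I) + 2854 = ((-26 - I)/677)*(1 - 312 + 12*I) + 2854 = ((-26 - I)/677)*(-311 + 12*I) + 2854 = (-311 + 12*I)*(-26 - I)/677 + 2854 = 2854 + (-311 + 12*I)*(-26 - I)/677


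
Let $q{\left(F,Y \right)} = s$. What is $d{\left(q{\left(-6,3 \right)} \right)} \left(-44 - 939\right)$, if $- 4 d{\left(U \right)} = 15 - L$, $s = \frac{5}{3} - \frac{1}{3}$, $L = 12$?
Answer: $\frac{2949}{4} \approx 737.25$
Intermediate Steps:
$s = \frac{4}{3}$ ($s = 5 \cdot \frac{1}{3} - \frac{1}{3} = \frac{5}{3} - \frac{1}{3} = \frac{4}{3} \approx 1.3333$)
$q{\left(F,Y \right)} = \frac{4}{3}$
$d{\left(U \right)} = - \frac{3}{4}$ ($d{\left(U \right)} = - \frac{15 - 12}{4} = \left(- \frac{1}{4}\right) 3 = - \frac{3}{4}$)
$d{\left(q{\left(-6,3 \right)} \right)} \left(-44 - 939\right) = - \frac{3 \left(-44 - 939\right)}{4} = \left(- \frac{3}{4}\right) \left(-983\right) = \frac{2949}{4}$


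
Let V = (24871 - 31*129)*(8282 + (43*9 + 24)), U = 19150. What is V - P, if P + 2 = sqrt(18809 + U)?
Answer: 181440298 - sqrt(37959) ≈ 1.8144e+8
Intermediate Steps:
P = -2 + sqrt(37959) (P = -2 + sqrt(18809 + 19150) = -2 + sqrt(37959) ≈ 192.83)
V = 181440296 (V = (24871 - 3999)*(8282 + (387 + 24)) = 20872*(8282 + 411) = 20872*8693 = 181440296)
V - P = 181440296 - (-2 + sqrt(37959)) = 181440296 + (2 - sqrt(37959)) = 181440298 - sqrt(37959)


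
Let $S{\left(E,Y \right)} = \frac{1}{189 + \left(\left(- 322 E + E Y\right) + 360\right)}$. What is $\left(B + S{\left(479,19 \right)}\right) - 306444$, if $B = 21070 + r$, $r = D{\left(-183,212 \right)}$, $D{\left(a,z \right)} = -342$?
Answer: $- \frac{41311105009}{144588} \approx -2.8572 \cdot 10^{5}$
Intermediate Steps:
$r = -342$
$B = 20728$ ($B = 21070 - 342 = 20728$)
$S{\left(E,Y \right)} = \frac{1}{549 - 322 E + E Y}$ ($S{\left(E,Y \right)} = \frac{1}{189 + \left(360 - 322 E + E Y\right)} = \frac{1}{549 - 322 E + E Y}$)
$\left(B + S{\left(479,19 \right)}\right) - 306444 = \left(20728 + \frac{1}{549 - 154238 + 479 \cdot 19}\right) - 306444 = \left(20728 + \frac{1}{549 - 154238 + 9101}\right) - 306444 = \left(20728 + \frac{1}{-144588}\right) - 306444 = \left(20728 - \frac{1}{144588}\right) - 306444 = \frac{2997020063}{144588} - 306444 = - \frac{41311105009}{144588}$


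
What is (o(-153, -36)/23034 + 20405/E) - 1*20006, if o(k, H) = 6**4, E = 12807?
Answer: -983535355331/49166073 ≈ -20004.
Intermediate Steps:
o(k, H) = 1296
(o(-153, -36)/23034 + 20405/E) - 1*20006 = (1296/23034 + 20405/12807) - 1*20006 = (1296*(1/23034) + 20405*(1/12807)) - 20006 = (216/3839 + 20405/12807) - 20006 = 81101107/49166073 - 20006 = -983535355331/49166073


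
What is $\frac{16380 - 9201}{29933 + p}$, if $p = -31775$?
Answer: $- \frac{2393}{614} \approx -3.8974$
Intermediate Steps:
$\frac{16380 - 9201}{29933 + p} = \frac{16380 - 9201}{29933 - 31775} = \frac{7179}{-1842} = 7179 \left(- \frac{1}{1842}\right) = - \frac{2393}{614}$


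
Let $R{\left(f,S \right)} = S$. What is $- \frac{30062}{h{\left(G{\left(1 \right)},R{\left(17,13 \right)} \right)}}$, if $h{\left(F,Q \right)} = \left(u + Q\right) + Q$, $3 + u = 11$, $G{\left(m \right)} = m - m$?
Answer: $- \frac{15031}{17} \approx -884.18$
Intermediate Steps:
$G{\left(m \right)} = 0$
$u = 8$ ($u = -3 + 11 = 8$)
$h{\left(F,Q \right)} = 8 + 2 Q$ ($h{\left(F,Q \right)} = \left(8 + Q\right) + Q = 8 + 2 Q$)
$- \frac{30062}{h{\left(G{\left(1 \right)},R{\left(17,13 \right)} \right)}} = - \frac{30062}{8 + 2 \cdot 13} = - \frac{30062}{8 + 26} = - \frac{30062}{34} = \left(-30062\right) \frac{1}{34} = - \frac{15031}{17}$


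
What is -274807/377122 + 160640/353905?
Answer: -7334938651/26693072282 ≈ -0.27479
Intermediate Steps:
-274807/377122 + 160640/353905 = -274807*1/377122 + 160640*(1/353905) = -274807/377122 + 32128/70781 = -7334938651/26693072282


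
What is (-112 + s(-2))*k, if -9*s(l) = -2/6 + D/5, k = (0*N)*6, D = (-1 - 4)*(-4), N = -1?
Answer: 0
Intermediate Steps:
D = 20 (D = -5*(-4) = 20)
k = 0 (k = (0*(-1))*6 = 0*6 = 0)
s(l) = -11/27 (s(l) = -(-2/6 + 20/5)/9 = -(-2*1/6 + 20*(1/5))/9 = -(-1/3 + 4)/9 = -1/9*11/3 = -11/27)
(-112 + s(-2))*k = (-112 - 11/27)*0 = -3035/27*0 = 0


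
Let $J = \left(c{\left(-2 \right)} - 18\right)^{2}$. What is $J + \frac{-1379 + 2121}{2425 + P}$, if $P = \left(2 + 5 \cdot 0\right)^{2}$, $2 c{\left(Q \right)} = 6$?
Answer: $\frac{78181}{347} \approx 225.31$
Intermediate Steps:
$c{\left(Q \right)} = 3$ ($c{\left(Q \right)} = \frac{1}{2} \cdot 6 = 3$)
$P = 4$ ($P = \left(2 + 0\right)^{2} = 2^{2} = 4$)
$J = 225$ ($J = \left(3 - 18\right)^{2} = \left(-15\right)^{2} = 225$)
$J + \frac{-1379 + 2121}{2425 + P} = 225 + \frac{-1379 + 2121}{2425 + 4} = 225 + \frac{742}{2429} = 225 + 742 \cdot \frac{1}{2429} = 225 + \frac{106}{347} = \frac{78181}{347}$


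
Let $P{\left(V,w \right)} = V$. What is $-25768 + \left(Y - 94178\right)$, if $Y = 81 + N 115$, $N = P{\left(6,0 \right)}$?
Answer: $-119175$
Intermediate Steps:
$N = 6$
$Y = 771$ ($Y = 81 + 6 \cdot 115 = 81 + 690 = 771$)
$-25768 + \left(Y - 94178\right) = -25768 + \left(771 - 94178\right) = -25768 - 93407 = -119175$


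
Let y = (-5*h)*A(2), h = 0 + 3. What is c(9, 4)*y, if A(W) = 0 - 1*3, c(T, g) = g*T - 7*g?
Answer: 360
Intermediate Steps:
c(T, g) = -7*g + T*g (c(T, g) = T*g - 7*g = -7*g + T*g)
A(W) = -3 (A(W) = 0 - 3 = -3)
h = 3
y = 45 (y = -5*3*(-3) = -15*(-3) = 45)
c(9, 4)*y = (4*(-7 + 9))*45 = (4*2)*45 = 8*45 = 360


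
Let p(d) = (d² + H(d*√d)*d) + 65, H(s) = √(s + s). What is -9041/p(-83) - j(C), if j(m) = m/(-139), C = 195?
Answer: (99331 + 16185*83^(¾)*(-1 + I))/(139*(6954 - 83*√2*83^(¾)*√(-I))) ≈ -0.1595 + 0.76332*I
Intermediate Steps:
H(s) = √2*√s (H(s) = √(2*s) = √2*√s)
p(d) = 65 + d² + d*√2*√(d^(3/2)) (p(d) = (d² + (√2*√(d*√d))*d) + 65 = (d² + (√2*√(d^(3/2)))*d) + 65 = (d² + d*√2*√(d^(3/2))) + 65 = 65 + d² + d*√2*√(d^(3/2)))
j(m) = -m/139 (j(m) = m*(-1/139) = -m/139)
-9041/p(-83) - j(C) = -9041/(65 + (-83)² - 83*√2*√((-83)^(3/2))) - (-1)*195/139 = -9041/(65 + 6889 - 83*√2*√(-83*I*√83)) - 1*(-195/139) = -9041/(65 + 6889 - 83*√2*83^(¾)*√(-I)) + 195/139 = -9041/(6954 - 83*√2*83^(¾)*√(-I)) + 195/139 = 195/139 - 9041/(6954 - 83*√2*83^(¾)*√(-I))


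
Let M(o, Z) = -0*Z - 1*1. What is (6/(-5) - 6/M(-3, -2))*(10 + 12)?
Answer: 528/5 ≈ 105.60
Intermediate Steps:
M(o, Z) = -1 (M(o, Z) = -1*0 - 1 = 0 - 1 = -1)
(6/(-5) - 6/M(-3, -2))*(10 + 12) = (6/(-5) - 6/(-1))*(10 + 12) = (6*(-⅕) - 6*(-1))*22 = (-6/5 + 6)*22 = (24/5)*22 = 528/5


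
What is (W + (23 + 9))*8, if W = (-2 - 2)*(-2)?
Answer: 320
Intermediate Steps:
W = 8 (W = -4*(-2) = 8)
(W + (23 + 9))*8 = (8 + (23 + 9))*8 = (8 + 32)*8 = 40*8 = 320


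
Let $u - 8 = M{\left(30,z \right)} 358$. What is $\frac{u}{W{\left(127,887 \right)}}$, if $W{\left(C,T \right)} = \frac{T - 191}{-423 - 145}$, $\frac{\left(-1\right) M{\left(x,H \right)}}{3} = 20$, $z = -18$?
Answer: $\frac{1524512}{87} \approx 17523.0$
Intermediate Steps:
$M{\left(x,H \right)} = -60$ ($M{\left(x,H \right)} = \left(-3\right) 20 = -60$)
$W{\left(C,T \right)} = \frac{191}{568} - \frac{T}{568}$ ($W{\left(C,T \right)} = \frac{-191 + T}{-568} = \left(-191 + T\right) \left(- \frac{1}{568}\right) = \frac{191}{568} - \frac{T}{568}$)
$u = -21472$ ($u = 8 - 21480 = -21472$)
$\frac{u}{W{\left(127,887 \right)}} = - \frac{21472}{\frac{191}{568} - \frac{887}{568}} = - \frac{21472}{- \frac{87}{71}} = \left(-21472\right) \left(- \frac{71}{87}\right) = \frac{1524512}{87}$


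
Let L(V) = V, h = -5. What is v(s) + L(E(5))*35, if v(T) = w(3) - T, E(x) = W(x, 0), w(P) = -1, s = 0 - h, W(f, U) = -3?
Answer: -111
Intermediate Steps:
s = 5 (s = 0 - 1*(-5) = 0 + 5 = 5)
E(x) = -3
v(T) = -1 - T
v(s) + L(E(5))*35 = (-1 - 1*5) - 3*35 = (-1 - 5) - 105 = -6 - 105 = -111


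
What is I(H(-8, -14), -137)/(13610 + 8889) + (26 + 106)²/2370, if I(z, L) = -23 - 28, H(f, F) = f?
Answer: 65316951/8887105 ≈ 7.3496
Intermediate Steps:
I(z, L) = -51
I(H(-8, -14), -137)/(13610 + 8889) + (26 + 106)²/2370 = -51/(13610 + 8889) + (26 + 106)²/2370 = -51/22499 + 132²*(1/2370) = -51*1/22499 + 17424*(1/2370) = -51/22499 + 2904/395 = 65316951/8887105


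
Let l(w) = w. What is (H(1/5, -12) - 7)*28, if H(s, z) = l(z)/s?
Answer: -1876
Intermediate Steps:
H(s, z) = z/s
(H(1/5, -12) - 7)*28 = (-12/(1/5) - 7)*28 = (-12/⅕ - 7)*28 = (-12*5 - 7)*28 = (-60 - 7)*28 = -67*28 = -1876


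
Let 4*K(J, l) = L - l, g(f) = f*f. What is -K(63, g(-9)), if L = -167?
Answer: 62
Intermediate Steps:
g(f) = f²
K(J, l) = -167/4 - l/4 (K(J, l) = (-167 - l)/4 = -167/4 - l/4)
-K(63, g(-9)) = -(-167/4 - ¼*(-9)²) = -(-167/4 - ¼*81) = -(-167/4 - 81/4) = -1*(-62) = 62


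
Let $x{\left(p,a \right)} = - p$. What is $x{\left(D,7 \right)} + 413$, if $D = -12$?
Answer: $425$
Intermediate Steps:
$x{\left(D,7 \right)} + 413 = \left(-1\right) \left(-12\right) + 413 = 12 + 413 = 425$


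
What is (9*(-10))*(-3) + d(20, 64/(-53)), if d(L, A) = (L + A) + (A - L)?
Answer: 14182/53 ≈ 267.58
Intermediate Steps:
d(L, A) = 2*A (d(L, A) = (A + L) + (A - L) = 2*A)
(9*(-10))*(-3) + d(20, 64/(-53)) = (9*(-10))*(-3) + 2*(64/(-53)) = -90*(-3) + 2*(64*(-1/53)) = 270 + 2*(-64/53) = 270 - 128/53 = 14182/53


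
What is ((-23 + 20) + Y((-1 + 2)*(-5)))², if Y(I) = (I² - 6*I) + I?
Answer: 2209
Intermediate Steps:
Y(I) = I² - 5*I
((-23 + 20) + Y((-1 + 2)*(-5)))² = ((-23 + 20) + ((-1 + 2)*(-5))*(-5 + (-1 + 2)*(-5)))² = (-3 + (1*(-5))*(-5 + 1*(-5)))² = (-3 - 5*(-5 - 5))² = (-3 - 5*(-10))² = (-3 + 50)² = 47² = 2209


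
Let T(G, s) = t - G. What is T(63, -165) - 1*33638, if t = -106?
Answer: -33807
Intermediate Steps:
T(G, s) = -106 - G
T(63, -165) - 1*33638 = (-106 - 1*63) - 1*33638 = (-106 - 63) - 33638 = -169 - 33638 = -33807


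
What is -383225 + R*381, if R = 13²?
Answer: -318836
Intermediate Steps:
R = 169
-383225 + R*381 = -383225 + 169*381 = -383225 + 64389 = -318836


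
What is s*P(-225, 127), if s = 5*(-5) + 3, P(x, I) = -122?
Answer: 2684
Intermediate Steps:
s = -22 (s = -25 + 3 = -22)
s*P(-225, 127) = -22*(-122) = 2684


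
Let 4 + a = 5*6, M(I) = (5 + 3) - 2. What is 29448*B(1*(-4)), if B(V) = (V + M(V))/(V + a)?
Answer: 29448/11 ≈ 2677.1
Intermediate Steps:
M(I) = 6 (M(I) = 8 - 2 = 6)
a = 26 (a = -4 + 5*6 = -4 + 30 = 26)
B(V) = (6 + V)/(26 + V) (B(V) = (V + 6)/(V + 26) = (6 + V)/(26 + V))
29448*B(1*(-4)) = 29448*((6 + 1*(-4))/(26 + 1*(-4))) = 29448*((6 - 4)/(26 - 4)) = 29448*(2/22) = 29448*((1/22)*2) = 29448*(1/11) = 29448/11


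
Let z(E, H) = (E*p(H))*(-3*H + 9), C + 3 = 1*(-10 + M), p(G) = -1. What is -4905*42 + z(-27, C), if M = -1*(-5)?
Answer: -205119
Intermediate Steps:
M = 5
C = -8 (C = -3 + 1*(-10 + 5) = -3 + 1*(-5) = -3 - 5 = -8)
z(E, H) = -E*(9 - 3*H) (z(E, H) = (E*(-1))*(-3*H + 9) = (-E)*(9 - 3*H) = -E*(9 - 3*H))
-4905*42 + z(-27, C) = -4905*42 + 3*(-27)*(-3 - 8) = -206010 + 3*(-27)*(-11) = -206010 + 891 = -205119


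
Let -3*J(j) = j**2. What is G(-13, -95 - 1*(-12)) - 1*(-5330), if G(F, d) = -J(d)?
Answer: 22879/3 ≈ 7626.3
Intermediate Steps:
J(j) = -j**2/3
G(F, d) = d**2/3 (G(F, d) = -(-1)*d**2/3 = d**2/3)
G(-13, -95 - 1*(-12)) - 1*(-5330) = (-95 - 1*(-12))**2/3 - 1*(-5330) = (-95 + 12)**2/3 + 5330 = (1/3)*(-83)**2 + 5330 = (1/3)*6889 + 5330 = 6889/3 + 5330 = 22879/3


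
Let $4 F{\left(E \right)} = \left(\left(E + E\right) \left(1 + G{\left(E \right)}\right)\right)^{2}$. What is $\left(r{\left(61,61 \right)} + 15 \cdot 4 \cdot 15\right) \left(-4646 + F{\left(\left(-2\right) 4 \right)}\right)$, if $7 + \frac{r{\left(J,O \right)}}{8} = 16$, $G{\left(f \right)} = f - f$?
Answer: $-4453704$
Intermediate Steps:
$G{\left(f \right)} = 0$
$F{\left(E \right)} = E^{2}$ ($F{\left(E \right)} = \frac{\left(\left(E + E\right) \left(1 + 0\right)\right)^{2}}{4} = \frac{\left(2 E 1\right)^{2}}{4} = \frac{\left(2 E\right)^{2}}{4} = \frac{4 E^{2}}{4} = E^{2}$)
$r{\left(J,O \right)} = 72$ ($r{\left(J,O \right)} = -56 + 8 \cdot 16 = -56 + 128 = 72$)
$\left(r{\left(61,61 \right)} + 15 \cdot 4 \cdot 15\right) \left(-4646 + F{\left(\left(-2\right) 4 \right)}\right) = \left(72 + 15 \cdot 4 \cdot 15\right) \left(-4646 + \left(\left(-2\right) 4\right)^{2}\right) = \left(72 + 60 \cdot 15\right) \left(-4646 + \left(-8\right)^{2}\right) = \left(72 + 900\right) \left(-4646 + 64\right) = 972 \left(-4582\right) = -4453704$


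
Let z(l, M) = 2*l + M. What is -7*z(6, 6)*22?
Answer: -2772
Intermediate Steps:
z(l, M) = M + 2*l
-7*z(6, 6)*22 = -7*(6 + 2*6)*22 = -7*(6 + 12)*22 = -7*18*22 = -126*22 = -2772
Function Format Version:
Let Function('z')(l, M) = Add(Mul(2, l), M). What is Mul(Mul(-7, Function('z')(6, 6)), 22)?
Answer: -2772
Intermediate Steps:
Function('z')(l, M) = Add(M, Mul(2, l))
Mul(Mul(-7, Function('z')(6, 6)), 22) = Mul(Mul(-7, Add(6, Mul(2, 6))), 22) = Mul(Mul(-7, Add(6, 12)), 22) = Mul(Mul(-7, 18), 22) = Mul(-126, 22) = -2772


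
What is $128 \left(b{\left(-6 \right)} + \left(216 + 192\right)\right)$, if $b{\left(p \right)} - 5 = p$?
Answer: $52096$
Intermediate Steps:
$b{\left(p \right)} = 5 + p$
$128 \left(b{\left(-6 \right)} + \left(216 + 192\right)\right) = 128 \left(\left(5 - 6\right) + \left(216 + 192\right)\right) = 128 \left(-1 + 408\right) = 128 \cdot 407 = 52096$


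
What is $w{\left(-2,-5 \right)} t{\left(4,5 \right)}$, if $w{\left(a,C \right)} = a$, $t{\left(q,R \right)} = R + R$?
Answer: $-20$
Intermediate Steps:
$t{\left(q,R \right)} = 2 R$
$w{\left(-2,-5 \right)} t{\left(4,5 \right)} = - 2 \cdot 2 \cdot 5 = \left(-2\right) 10 = -20$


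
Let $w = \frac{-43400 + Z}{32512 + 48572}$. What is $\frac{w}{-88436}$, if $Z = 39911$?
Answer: $\frac{1163}{2390248208} \approx 4.8656 \cdot 10^{-7}$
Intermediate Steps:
$w = - \frac{1163}{27028}$ ($w = \frac{-43400 + 39911}{32512 + 48572} = - \frac{3489}{81084} = \left(-3489\right) \frac{1}{81084} = - \frac{1163}{27028} \approx -0.043029$)
$\frac{w}{-88436} = - \frac{1163}{27028 \left(-88436\right)} = \left(- \frac{1163}{27028}\right) \left(- \frac{1}{88436}\right) = \frac{1163}{2390248208}$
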